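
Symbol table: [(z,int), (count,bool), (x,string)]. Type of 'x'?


Lookup 'x' → type string


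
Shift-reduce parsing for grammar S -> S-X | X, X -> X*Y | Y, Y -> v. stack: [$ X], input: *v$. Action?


shift '*' to continue X -> X*Y
Action: shift


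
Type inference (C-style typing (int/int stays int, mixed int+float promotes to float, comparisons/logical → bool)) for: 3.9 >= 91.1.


Operand types: float >= float
Rule: comparison yields bool
Result type: bool


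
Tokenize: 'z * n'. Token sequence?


Scan left to right, longest-match per lexeme
Tokens: ID(z), OP(*), ID(n)


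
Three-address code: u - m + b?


Break into single-operator statements:
t1 = u - m
t2 = t1 + b


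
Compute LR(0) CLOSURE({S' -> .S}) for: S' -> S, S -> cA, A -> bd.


Start: S' -> .S
For each item with dot before a nonterminal B, add B -> .γ for every B-production
Closure: [S' -> .S, S -> .cA]


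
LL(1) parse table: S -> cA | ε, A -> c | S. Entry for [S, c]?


For [S, c]: 'c' ∈ FIRST(cA)
Entry: S -> cA


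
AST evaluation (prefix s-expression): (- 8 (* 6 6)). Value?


Evaluate inner: (* 6 6) = 36
Evaluate root: (- 8 36) = -28
Result: -28


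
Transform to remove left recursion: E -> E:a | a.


Left-recursive alternatives: E:a; non-recursive: a
Introduce E': E -> aE', E' -> :aE' | ε


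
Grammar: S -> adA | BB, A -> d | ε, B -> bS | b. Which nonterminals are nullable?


A nonterminal is nullable iff some alternative derives ε (directly, or every symbol in it is nullable)
Nullable: {A}


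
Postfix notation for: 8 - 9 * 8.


* has higher precedence, evaluate 9*8 first
Postfix: 8 9 8 * -


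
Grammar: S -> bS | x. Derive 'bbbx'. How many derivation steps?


Derivation: S => bS => bbS => bbbS => bbbx
Steps: 4


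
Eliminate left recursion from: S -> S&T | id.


Left-recursive alternatives: S&T; non-recursive: id
Introduce S': S -> idS', S' -> &TS' | ε


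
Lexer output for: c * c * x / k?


Scan left to right, longest-match per lexeme
Tokens: ID(c), OP(*), ID(c), OP(*), ID(x), OP(/), ID(k)


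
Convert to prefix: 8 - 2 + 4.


left-to-right (same/higher precedence on left): tree is (+ (- 8 2) 4)
Prefix: + - 8 2 4


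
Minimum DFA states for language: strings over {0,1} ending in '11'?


Track the longest suffix of input matching a prefix of '11': 3 classes (prefixes of length 0..2)
Minimal DFA: 3 states


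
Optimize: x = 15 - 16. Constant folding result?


15 - 16 = -1 at compile time
Optimized: x = -1


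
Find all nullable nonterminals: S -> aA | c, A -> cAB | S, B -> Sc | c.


A nonterminal is nullable iff some alternative derives ε (directly, or every symbol in it is nullable)
Nullable: {}


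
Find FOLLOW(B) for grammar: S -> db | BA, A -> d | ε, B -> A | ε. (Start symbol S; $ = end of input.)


$ ∈ FOLLOW(S). For each A -> αBβ: add FIRST(β)\{ε} to FOLLOW(B); if β nullable, add FOLLOW(A).
FOLLOW(B) = {$, d}


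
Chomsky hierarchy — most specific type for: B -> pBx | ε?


Single nonterminal LHS, but p^n x^n is not regular
Classification: Type 2 (Context-Free)


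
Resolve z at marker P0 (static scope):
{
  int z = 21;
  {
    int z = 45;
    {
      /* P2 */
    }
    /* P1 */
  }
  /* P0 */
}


z declared in the same block as P0
z = 21


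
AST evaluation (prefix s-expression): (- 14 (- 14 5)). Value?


Evaluate inner: (- 14 5) = 9
Evaluate root: (- 14 9) = 5
Result: 5


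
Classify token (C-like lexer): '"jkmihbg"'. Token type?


Pattern: double-quoted sequence
Type: STRING_LITERAL


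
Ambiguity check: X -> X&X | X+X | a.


'a&a+a' has two parse trees (no precedence encoded between & and +)
Ambiguous


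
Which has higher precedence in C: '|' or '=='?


'==' is equality (level 6); '|' is bitwise OR (level 3)
Higher level binds tighter
'==' has higher precedence than '|'


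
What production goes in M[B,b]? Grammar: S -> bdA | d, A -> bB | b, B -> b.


For [B, b]: 'b' ∈ FIRST(b)
Entry: B -> b


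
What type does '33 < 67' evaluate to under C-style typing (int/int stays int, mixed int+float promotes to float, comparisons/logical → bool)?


Operand types: int < int
Rule: comparison yields bool
Result type: bool


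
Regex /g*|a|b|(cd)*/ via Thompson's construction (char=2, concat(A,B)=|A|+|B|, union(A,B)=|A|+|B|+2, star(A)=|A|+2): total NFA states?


Syntax tree has 5 char leaf(s), 3 union(s), 2 star(s)
chars contribute 5×2 = 10; each union adds +2; each star adds +2
Total: 10 + 6 + 4 = 20 states


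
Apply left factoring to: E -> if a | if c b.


Common prefix: 'if'
Factored: E -> if E', E' -> a | c b


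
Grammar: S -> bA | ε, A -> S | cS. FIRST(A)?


Per alternative of A: FIRST(S) = {b, ε}; FIRST(cS) = {c}
FIRST(A) = {b, c, ε}


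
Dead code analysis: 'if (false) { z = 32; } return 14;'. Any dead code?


condition is constant false, so the whole block is unreachable
Dead: 'if (false) { z = 32; }'


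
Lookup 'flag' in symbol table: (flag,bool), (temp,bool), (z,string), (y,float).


Lookup 'flag' → type bool


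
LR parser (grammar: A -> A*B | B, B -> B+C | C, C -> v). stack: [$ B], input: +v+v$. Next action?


shift '+' to continue B -> B+C
Action: shift


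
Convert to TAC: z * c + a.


Break into single-operator statements:
t1 = z * c
t2 = t1 + a


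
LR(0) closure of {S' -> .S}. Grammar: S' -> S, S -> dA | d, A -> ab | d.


Start: S' -> .S
For each item with dot before a nonterminal B, add B -> .γ for every B-production
Closure: [S' -> .S, S -> .dA, S -> .d]


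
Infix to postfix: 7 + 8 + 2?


Left to right (same or higher precedence on left)
Postfix: 7 8 + 2 +


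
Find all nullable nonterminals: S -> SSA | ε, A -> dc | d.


A nonterminal is nullable iff some alternative derives ε (directly, or every symbol in it is nullable)
Nullable: {S}


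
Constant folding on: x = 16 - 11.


16 - 11 = 5 at compile time
Optimized: x = 5


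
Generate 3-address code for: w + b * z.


Break into single-operator statements:
t1 = b * z
t2 = w + t1


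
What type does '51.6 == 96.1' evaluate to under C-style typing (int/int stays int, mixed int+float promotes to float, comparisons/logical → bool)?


Operand types: float == float
Rule: comparison yields bool
Result type: bool


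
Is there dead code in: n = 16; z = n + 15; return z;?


n is read by z's definition; z is returned
No dead code


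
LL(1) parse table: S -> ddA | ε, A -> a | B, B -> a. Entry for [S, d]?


For [S, d]: 'd' ∈ FIRST(ddA)
Entry: S -> ddA


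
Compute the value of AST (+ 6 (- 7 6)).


Evaluate inner: (- 7 6) = 1
Evaluate root: (+ 6 1) = 7
Result: 7


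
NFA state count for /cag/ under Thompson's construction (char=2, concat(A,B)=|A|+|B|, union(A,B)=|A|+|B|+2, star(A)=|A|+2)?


Syntax tree has 3 char leaf(s), 0 union(s), 0 star(s)
chars contribute 3×2 = 6; each union adds +2; each star adds +2
Total: 6 + 0 + 0 = 6 states


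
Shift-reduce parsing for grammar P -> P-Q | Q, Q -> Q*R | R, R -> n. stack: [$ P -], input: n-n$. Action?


no handle ('P-' is not any RHS); shift 'n'
Action: shift


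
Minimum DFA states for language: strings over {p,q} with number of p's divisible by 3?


Track (count of p) mod 3: states 0..2, accept at 0
Minimal DFA: 3 states


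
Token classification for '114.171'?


Pattern: digits with a decimal point
Type: FLOAT_LITERAL


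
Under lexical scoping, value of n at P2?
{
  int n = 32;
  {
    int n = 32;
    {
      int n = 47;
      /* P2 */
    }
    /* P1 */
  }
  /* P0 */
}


n declared in the same block as P2
n = 47


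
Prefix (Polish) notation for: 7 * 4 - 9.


left-to-right (same/higher precedence on left): tree is (- (* 7 4) 9)
Prefix: - * 7 4 9


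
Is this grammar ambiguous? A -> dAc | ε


balanced d^n…c^n: each string has a unique parse
Unambiguous


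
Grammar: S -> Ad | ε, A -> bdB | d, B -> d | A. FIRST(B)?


Per alternative of B: FIRST(d) = {d}; FIRST(A) = {b, d}
FIRST(B) = {b, d}


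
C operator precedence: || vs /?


'/' is multiplicative (level 10); '||' is logical OR (level 1)
Higher level binds tighter
'/' has higher precedence than '||'


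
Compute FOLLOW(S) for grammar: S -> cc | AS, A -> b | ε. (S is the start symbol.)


$ ∈ FOLLOW(S). For each A -> αBβ: add FIRST(β)\{ε} to FOLLOW(B); if β nullable, add FOLLOW(A).
FOLLOW(S) = {$}


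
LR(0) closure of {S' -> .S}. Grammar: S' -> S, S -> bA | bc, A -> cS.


Start: S' -> .S
For each item with dot before a nonterminal B, add B -> .γ for every B-production
Closure: [S' -> .S, S -> .bA, S -> .bc]


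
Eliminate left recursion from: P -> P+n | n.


Left-recursive alternatives: P+n; non-recursive: n
Introduce P': P -> nP', P' -> +nP' | ε


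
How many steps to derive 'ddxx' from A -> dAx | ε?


Derivation: A => dAx => ddAxx => ddxx
Steps: 3


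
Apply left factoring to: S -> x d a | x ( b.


Common prefix: 'x'
Factored: S -> x S', S' -> d a | ( b


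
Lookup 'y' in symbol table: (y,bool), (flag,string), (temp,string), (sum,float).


Lookup 'y' → type bool


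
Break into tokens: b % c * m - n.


Scan left to right, longest-match per lexeme
Tokens: ID(b), OP(%), ID(c), OP(*), ID(m), OP(-), ID(n)


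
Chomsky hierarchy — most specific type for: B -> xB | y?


Right-linear: every RHS is a terminal or a terminal followed by one nonterminal
Classification: Type 3 (Regular)


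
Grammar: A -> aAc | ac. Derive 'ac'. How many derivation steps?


Derivation: A => ac
Steps: 1


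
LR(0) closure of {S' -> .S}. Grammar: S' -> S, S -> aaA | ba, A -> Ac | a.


Start: S' -> .S
For each item with dot before a nonterminal B, add B -> .γ for every B-production
Closure: [S' -> .S, S -> .aaA, S -> .ba]


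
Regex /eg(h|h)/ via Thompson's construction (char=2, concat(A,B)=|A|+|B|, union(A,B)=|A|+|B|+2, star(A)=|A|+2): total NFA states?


Syntax tree has 4 char leaf(s), 1 union(s), 0 star(s)
chars contribute 4×2 = 8; each union adds +2; each star adds +2
Total: 8 + 2 + 0 = 10 states


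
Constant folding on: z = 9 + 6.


9 + 6 = 15 at compile time
Optimized: z = 15


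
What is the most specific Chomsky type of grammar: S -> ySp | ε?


Single nonterminal LHS, but y^n p^n is not regular
Classification: Type 2 (Context-Free)


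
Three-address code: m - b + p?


Break into single-operator statements:
t1 = m - b
t2 = t1 + p


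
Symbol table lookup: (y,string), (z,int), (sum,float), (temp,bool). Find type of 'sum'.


Lookup 'sum' → type float


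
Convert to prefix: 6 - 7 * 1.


'*' binds tighter: tree is (- 6 (* 7 1))
Prefix: - 6 * 7 1


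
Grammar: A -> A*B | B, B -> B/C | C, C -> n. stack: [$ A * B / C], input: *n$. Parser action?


handle 'B/C' on top
Action: reduce (B -> B/C)


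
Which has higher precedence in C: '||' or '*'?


'*' is multiplicative (level 10); '||' is logical OR (level 1)
Higher level binds tighter
'*' has higher precedence than '||'


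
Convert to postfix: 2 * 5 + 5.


Left to right (same or higher precedence on left)
Postfix: 2 5 * 5 +


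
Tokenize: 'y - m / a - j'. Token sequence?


Scan left to right, longest-match per lexeme
Tokens: ID(y), OP(-), ID(m), OP(/), ID(a), OP(-), ID(j)


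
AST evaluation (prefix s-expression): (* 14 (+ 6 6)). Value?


Evaluate inner: (+ 6 6) = 12
Evaluate root: (* 14 12) = 168
Result: 168


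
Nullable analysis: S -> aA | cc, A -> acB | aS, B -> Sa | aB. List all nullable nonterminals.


A nonterminal is nullable iff some alternative derives ε (directly, or every symbol in it is nullable)
Nullable: {}


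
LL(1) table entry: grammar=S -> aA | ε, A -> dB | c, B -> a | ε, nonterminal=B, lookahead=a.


For [B, a]: 'a' ∈ FIRST(a)
Entry: B -> a


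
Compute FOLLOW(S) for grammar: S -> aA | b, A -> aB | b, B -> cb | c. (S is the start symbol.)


$ ∈ FOLLOW(S). For each A -> αBβ: add FIRST(β)\{ε} to FOLLOW(B); if β nullable, add FOLLOW(A).
FOLLOW(S) = {$}


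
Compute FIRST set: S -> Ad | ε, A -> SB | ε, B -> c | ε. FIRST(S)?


Per alternative of S: FIRST(Ad) = {c, d}; FIRST(ε) = {ε}
FIRST(S) = {c, d, ε}


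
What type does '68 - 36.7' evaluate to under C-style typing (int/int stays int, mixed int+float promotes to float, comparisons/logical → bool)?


Operand types: int - float
Rule: mixed int/float promotes to float; int/int stays int
Result type: float


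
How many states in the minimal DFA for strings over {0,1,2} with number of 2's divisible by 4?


Track (count of 2) mod 4: states 0..3, accept at 0
Minimal DFA: 4 states


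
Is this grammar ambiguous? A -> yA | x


right-linear, alternatives start with distinct terminals 'y' vs 'x': unique leftmost derivation
Unambiguous


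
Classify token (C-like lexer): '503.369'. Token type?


Pattern: digits with a decimal point
Type: FLOAT_LITERAL


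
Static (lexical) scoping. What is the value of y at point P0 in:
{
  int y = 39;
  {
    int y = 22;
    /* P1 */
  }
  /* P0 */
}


y declared in the same block as P0
y = 39


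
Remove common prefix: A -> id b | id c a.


Common prefix: 'id'
Factored: A -> id A', A' -> b | c a


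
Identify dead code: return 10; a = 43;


statement follows a return and is unreachable
Dead: 'a = 43'


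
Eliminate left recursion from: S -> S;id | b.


Left-recursive alternatives: S;id; non-recursive: b
Introduce S': S -> bS', S' -> ;idS' | ε


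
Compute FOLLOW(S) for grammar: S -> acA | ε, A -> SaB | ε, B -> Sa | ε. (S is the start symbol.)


$ ∈ FOLLOW(S). For each A -> αBβ: add FIRST(β)\{ε} to FOLLOW(B); if β nullable, add FOLLOW(A).
FOLLOW(S) = {$, a}


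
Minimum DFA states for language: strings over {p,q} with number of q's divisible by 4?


Track (count of q) mod 4: states 0..3, accept at 0
Minimal DFA: 4 states


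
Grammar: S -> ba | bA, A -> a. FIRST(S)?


Per alternative of S: FIRST(ba) = {b}; FIRST(bA) = {b}
FIRST(S) = {b}


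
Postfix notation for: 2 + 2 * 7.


* has higher precedence, evaluate 2*7 first
Postfix: 2 2 7 * +


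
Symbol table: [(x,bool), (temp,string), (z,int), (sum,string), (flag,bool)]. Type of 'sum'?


Lookup 'sum' → type string


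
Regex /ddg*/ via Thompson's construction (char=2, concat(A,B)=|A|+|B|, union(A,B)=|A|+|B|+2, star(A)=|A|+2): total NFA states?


Syntax tree has 3 char leaf(s), 0 union(s), 1 star(s)
chars contribute 3×2 = 6; each union adds +2; each star adds +2
Total: 6 + 0 + 2 = 8 states


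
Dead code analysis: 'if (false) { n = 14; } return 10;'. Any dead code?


condition is constant false, so the whole block is unreachable
Dead: 'if (false) { n = 14; }'


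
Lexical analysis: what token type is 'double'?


Pattern: reserved word
Type: KEYWORD


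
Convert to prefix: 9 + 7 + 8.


left-to-right (same/higher precedence on left): tree is (+ (+ 9 7) 8)
Prefix: + + 9 7 8


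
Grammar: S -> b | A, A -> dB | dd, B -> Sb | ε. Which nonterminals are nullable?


A nonterminal is nullable iff some alternative derives ε (directly, or every symbol in it is nullable)
Nullable: {B}


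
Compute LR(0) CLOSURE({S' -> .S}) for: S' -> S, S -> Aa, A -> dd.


Start: S' -> .S
For each item with dot before a nonterminal B, add B -> .γ for every B-production
Closure: [S' -> .S, S -> .Aa, A -> .dd]


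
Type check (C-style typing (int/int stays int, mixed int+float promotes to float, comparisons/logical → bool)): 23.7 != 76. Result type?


Operand types: float != int
Rule: comparison yields bool
Result type: bool


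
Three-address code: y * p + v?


Break into single-operator statements:
t1 = y * p
t2 = t1 + v


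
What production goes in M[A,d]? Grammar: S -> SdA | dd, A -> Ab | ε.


For [A, d]: ε is nullable and 'd' ∈ FOLLOW(A)
Entry: A -> ε


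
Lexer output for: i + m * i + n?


Scan left to right, longest-match per lexeme
Tokens: ID(i), OP(+), ID(m), OP(*), ID(i), OP(+), ID(n)


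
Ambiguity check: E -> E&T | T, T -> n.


precedence layered via separate nonterminal T: deterministic
Unambiguous


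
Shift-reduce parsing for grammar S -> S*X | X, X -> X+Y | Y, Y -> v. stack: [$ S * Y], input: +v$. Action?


'Y' (not preceded by X+) is the handle for X -> Y
Action: reduce (X -> Y)


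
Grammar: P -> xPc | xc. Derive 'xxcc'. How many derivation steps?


Derivation: P => xPc => xxcc
Steps: 2


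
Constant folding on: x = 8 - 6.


8 - 6 = 2 at compile time
Optimized: x = 2


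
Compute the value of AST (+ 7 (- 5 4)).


Evaluate inner: (- 5 4) = 1
Evaluate root: (+ 7 1) = 8
Result: 8


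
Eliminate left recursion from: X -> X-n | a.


Left-recursive alternatives: X-n; non-recursive: a
Introduce X': X -> aX', X' -> -nX' | ε


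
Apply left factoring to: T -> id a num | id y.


Common prefix: 'id'
Factored: T -> id T', T' -> a num | y


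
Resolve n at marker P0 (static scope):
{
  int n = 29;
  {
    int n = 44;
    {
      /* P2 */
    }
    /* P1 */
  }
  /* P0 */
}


n declared in the same block as P0
n = 29


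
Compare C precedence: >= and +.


'+' is additive (level 9); '>=' is relational (level 7)
Higher level binds tighter
'+' has higher precedence than '>='


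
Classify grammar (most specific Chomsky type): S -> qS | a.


Right-linear: every RHS is a terminal or a terminal followed by one nonterminal
Classification: Type 3 (Regular)


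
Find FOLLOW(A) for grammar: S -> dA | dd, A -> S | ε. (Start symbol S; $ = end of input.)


$ ∈ FOLLOW(S). For each A -> αBβ: add FIRST(β)\{ε} to FOLLOW(B); if β nullable, add FOLLOW(A).
FOLLOW(A) = {$}


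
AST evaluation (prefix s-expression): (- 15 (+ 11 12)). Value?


Evaluate inner: (+ 11 12) = 23
Evaluate root: (- 15 23) = -8
Result: -8


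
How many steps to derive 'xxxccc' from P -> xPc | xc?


Derivation: P => xPc => xxPcc => xxxccc
Steps: 3


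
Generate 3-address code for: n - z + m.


Break into single-operator statements:
t1 = n - z
t2 = t1 + m


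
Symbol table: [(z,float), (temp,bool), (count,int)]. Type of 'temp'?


Lookup 'temp' → type bool


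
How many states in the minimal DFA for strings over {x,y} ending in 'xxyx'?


Track the longest suffix of input matching a prefix of 'xxyx': 5 classes (prefixes of length 0..4)
Minimal DFA: 5 states


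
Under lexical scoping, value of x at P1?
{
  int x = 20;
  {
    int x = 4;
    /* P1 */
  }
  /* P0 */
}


x declared in the same block as P1
x = 4


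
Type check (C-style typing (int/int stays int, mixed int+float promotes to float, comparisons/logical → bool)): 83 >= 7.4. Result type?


Operand types: int >= float
Rule: comparison yields bool
Result type: bool


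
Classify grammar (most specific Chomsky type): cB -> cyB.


LHS has context (more than one symbol) and |LHS| ≤ |RHS|
Classification: Type 1 (Context-Sensitive)


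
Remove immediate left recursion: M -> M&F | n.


Left-recursive alternatives: M&F; non-recursive: n
Introduce M': M -> nM', M' -> &FM' | ε


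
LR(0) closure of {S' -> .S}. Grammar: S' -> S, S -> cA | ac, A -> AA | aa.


Start: S' -> .S
For each item with dot before a nonterminal B, add B -> .γ for every B-production
Closure: [S' -> .S, S -> .cA, S -> .ac]


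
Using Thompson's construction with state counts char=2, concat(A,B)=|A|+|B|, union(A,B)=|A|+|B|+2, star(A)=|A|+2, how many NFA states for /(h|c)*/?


Syntax tree has 2 char leaf(s), 1 union(s), 1 star(s)
chars contribute 2×2 = 4; each union adds +2; each star adds +2
Total: 4 + 2 + 2 = 8 states


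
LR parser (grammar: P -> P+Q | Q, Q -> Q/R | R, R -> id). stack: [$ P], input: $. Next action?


start symbol P on stack, input exhausted
Action: accept


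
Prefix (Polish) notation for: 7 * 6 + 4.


left-to-right (same/higher precedence on left): tree is (+ (* 7 6) 4)
Prefix: + * 7 6 4


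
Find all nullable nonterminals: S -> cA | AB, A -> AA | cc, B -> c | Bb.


A nonterminal is nullable iff some alternative derives ε (directly, or every symbol in it is nullable)
Nullable: {}


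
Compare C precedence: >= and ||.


'>=' is relational (level 7); '||' is logical OR (level 1)
Higher level binds tighter
'>=' has higher precedence than '||'


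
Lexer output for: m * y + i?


Scan left to right, longest-match per lexeme
Tokens: ID(m), OP(*), ID(y), OP(+), ID(i)


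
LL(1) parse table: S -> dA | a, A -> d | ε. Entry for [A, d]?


For [A, d]: 'd' ∈ FIRST(d)
Entry: A -> d


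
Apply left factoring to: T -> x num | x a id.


Common prefix: 'x'
Factored: T -> x T', T' -> num | a id


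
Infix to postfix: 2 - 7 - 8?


Left to right (same or higher precedence on left)
Postfix: 2 7 - 8 -


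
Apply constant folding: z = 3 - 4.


3 - 4 = -1 at compile time
Optimized: z = -1


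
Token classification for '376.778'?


Pattern: digits with a decimal point
Type: FLOAT_LITERAL


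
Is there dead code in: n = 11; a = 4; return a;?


n is assigned but never read
Dead: 'n = 11'


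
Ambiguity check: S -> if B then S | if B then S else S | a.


dangling else: 'if B then if B then a else a' parses two ways
Ambiguous


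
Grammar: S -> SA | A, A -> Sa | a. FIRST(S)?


Per alternative of S: FIRST(SA) = {a}; FIRST(A) = {a}
FIRST(S) = {a}


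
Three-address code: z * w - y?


Break into single-operator statements:
t1 = z * w
t2 = t1 - y


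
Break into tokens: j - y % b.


Scan left to right, longest-match per lexeme
Tokens: ID(j), OP(-), ID(y), OP(%), ID(b)


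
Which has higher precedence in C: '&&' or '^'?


'^' is bitwise XOR (level 4); '&&' is logical AND (level 2)
Higher level binds tighter
'^' has higher precedence than '&&'


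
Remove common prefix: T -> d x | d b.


Common prefix: 'd'
Factored: T -> d T', T' -> x | b


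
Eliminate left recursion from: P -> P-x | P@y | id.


Left-recursive alternatives: P-x, P@y; non-recursive: id
Introduce P': P -> idP', P' -> -xP' | @yP' | ε


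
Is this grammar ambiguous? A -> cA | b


right-linear, alternatives start with distinct terminals 'c' vs 'b': unique leftmost derivation
Unambiguous


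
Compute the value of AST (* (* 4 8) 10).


Evaluate inner: (* 4 8) = 32
Evaluate root: (* 32 10) = 320
Result: 320


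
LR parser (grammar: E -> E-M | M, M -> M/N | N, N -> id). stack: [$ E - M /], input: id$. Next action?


no handle; shift 'id'
Action: shift


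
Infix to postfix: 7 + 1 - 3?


Left to right (same or higher precedence on left)
Postfix: 7 1 + 3 -


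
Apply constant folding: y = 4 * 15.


4 * 15 = 60 at compile time
Optimized: y = 60


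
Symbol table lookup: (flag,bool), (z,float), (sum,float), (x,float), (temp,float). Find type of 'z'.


Lookup 'z' → type float


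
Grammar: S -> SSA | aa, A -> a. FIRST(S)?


Per alternative of S: FIRST(SSA) = {a}; FIRST(aa) = {a}
FIRST(S) = {a}


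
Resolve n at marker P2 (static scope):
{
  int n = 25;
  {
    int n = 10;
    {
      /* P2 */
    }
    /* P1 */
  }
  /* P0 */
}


P2's block does not declare n; resolves to the enclosing declaration at depth 1
n = 10


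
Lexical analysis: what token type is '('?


Pattern: delimiter/punctuation
Type: PUNCTUATION


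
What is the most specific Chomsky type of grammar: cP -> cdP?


LHS has context (more than one symbol) and |LHS| ≤ |RHS|
Classification: Type 1 (Context-Sensitive)


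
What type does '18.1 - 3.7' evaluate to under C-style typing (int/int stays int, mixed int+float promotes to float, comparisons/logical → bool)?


Operand types: float - float
Rule: mixed int/float promotes to float; int/int stays int
Result type: float


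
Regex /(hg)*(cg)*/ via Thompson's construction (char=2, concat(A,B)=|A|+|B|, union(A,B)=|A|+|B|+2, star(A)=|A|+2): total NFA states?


Syntax tree has 4 char leaf(s), 0 union(s), 2 star(s)
chars contribute 4×2 = 8; each union adds +2; each star adds +2
Total: 8 + 0 + 4 = 12 states


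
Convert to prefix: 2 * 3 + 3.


left-to-right (same/higher precedence on left): tree is (+ (* 2 3) 3)
Prefix: + * 2 3 3


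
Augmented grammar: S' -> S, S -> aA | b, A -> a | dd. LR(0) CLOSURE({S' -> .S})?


Start: S' -> .S
For each item with dot before a nonterminal B, add B -> .γ for every B-production
Closure: [S' -> .S, S -> .aA, S -> .b]


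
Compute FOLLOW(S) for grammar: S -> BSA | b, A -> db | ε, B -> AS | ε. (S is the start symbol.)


$ ∈ FOLLOW(S). For each A -> αBβ: add FIRST(β)\{ε} to FOLLOW(B); if β nullable, add FOLLOW(A).
FOLLOW(S) = {$, b, d}


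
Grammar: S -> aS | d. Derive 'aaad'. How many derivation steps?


Derivation: S => aS => aaS => aaaS => aaad
Steps: 4


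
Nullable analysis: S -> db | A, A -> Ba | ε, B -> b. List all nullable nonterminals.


A nonterminal is nullable iff some alternative derives ε (directly, or every symbol in it is nullable)
Nullable: {A, S}


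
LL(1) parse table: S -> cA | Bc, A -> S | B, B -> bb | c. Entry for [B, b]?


For [B, b]: 'b' ∈ FIRST(bb)
Entry: B -> bb


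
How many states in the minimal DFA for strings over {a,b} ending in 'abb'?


Track the longest suffix of input matching a prefix of 'abb': 4 classes (prefixes of length 0..3)
Minimal DFA: 4 states


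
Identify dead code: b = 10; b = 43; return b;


first assignment to b is overwritten before any read
Dead: 'b = 10'


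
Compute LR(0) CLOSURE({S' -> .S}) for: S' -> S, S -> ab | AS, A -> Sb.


Start: S' -> .S
For each item with dot before a nonterminal B, add B -> .γ for every B-production
Closure: [S' -> .S, S -> .ab, S -> .AS, A -> .Sb]


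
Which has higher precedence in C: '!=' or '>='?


'>=' is relational (level 7); '!=' is equality (level 6)
Higher level binds tighter
'>=' has higher precedence than '!='


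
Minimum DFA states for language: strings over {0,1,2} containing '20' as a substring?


KMP-style automaton: 2 progress states + 1 absorbing accept = 3
Minimal DFA: 3 states


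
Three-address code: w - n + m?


Break into single-operator statements:
t1 = w - n
t2 = t1 + m


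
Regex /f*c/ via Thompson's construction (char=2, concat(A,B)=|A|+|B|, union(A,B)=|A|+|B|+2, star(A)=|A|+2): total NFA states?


Syntax tree has 2 char leaf(s), 0 union(s), 1 star(s)
chars contribute 2×2 = 4; each union adds +2; each star adds +2
Total: 4 + 0 + 2 = 6 states


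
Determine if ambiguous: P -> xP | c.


right-linear, alternatives start with distinct terminals 'x' vs 'c': unique leftmost derivation
Unambiguous


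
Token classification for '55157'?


Pattern: digits only
Type: INTEGER_LITERAL


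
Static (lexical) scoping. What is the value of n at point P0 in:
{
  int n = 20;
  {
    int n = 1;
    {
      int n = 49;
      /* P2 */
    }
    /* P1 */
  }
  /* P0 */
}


n declared in the same block as P0
n = 20


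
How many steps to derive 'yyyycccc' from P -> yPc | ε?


Derivation: P => yPc => yyPcc => yyyPccc => yyyyPcccc => yyyycccc
Steps: 5


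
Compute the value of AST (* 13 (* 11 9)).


Evaluate inner: (* 11 9) = 99
Evaluate root: (* 13 99) = 1287
Result: 1287


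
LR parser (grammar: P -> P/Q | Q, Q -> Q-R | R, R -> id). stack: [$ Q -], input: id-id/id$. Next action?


no handle; shift 'id'
Action: shift


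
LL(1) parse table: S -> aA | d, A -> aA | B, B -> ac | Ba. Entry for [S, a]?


For [S, a]: 'a' ∈ FIRST(aA)
Entry: S -> aA


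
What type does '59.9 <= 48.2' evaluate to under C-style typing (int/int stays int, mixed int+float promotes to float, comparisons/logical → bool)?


Operand types: float <= float
Rule: comparison yields bool
Result type: bool


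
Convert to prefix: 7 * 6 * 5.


left-to-right (same/higher precedence on left): tree is (* (* 7 6) 5)
Prefix: * * 7 6 5


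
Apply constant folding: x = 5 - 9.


5 - 9 = -4 at compile time
Optimized: x = -4


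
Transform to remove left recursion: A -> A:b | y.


Left-recursive alternatives: A:b; non-recursive: y
Introduce A': A -> yA', A' -> :bA' | ε


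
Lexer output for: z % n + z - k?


Scan left to right, longest-match per lexeme
Tokens: ID(z), OP(%), ID(n), OP(+), ID(z), OP(-), ID(k)


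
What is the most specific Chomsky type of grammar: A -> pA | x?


Right-linear: every RHS is a terminal or a terminal followed by one nonterminal
Classification: Type 3 (Regular)


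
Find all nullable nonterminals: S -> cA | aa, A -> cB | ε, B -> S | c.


A nonterminal is nullable iff some alternative derives ε (directly, or every symbol in it is nullable)
Nullable: {A}


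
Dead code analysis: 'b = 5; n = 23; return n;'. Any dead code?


b is assigned but never read
Dead: 'b = 5'


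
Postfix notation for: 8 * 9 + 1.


Left to right (same or higher precedence on left)
Postfix: 8 9 * 1 +


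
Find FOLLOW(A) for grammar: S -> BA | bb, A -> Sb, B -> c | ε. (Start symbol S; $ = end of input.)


$ ∈ FOLLOW(S). For each A -> αBβ: add FIRST(β)\{ε} to FOLLOW(B); if β nullable, add FOLLOW(A).
FOLLOW(A) = {$, b}


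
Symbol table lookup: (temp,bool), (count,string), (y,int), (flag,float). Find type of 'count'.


Lookup 'count' → type string


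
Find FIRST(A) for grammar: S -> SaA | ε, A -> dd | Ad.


Per alternative of A: FIRST(dd) = {d}; FIRST(Ad) = {d}
FIRST(A) = {d}


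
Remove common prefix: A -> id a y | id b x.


Common prefix: 'id'
Factored: A -> id A', A' -> a y | b x


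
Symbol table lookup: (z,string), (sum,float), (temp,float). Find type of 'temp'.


Lookup 'temp' → type float


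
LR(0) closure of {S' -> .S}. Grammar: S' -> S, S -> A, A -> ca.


Start: S' -> .S
For each item with dot before a nonterminal B, add B -> .γ for every B-production
Closure: [S' -> .S, S -> .A, A -> .ca]


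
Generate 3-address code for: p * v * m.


Break into single-operator statements:
t1 = p * v
t2 = t1 * m


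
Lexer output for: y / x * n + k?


Scan left to right, longest-match per lexeme
Tokens: ID(y), OP(/), ID(x), OP(*), ID(n), OP(+), ID(k)


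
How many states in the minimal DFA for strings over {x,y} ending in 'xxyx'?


Track the longest suffix of input matching a prefix of 'xxyx': 5 classes (prefixes of length 0..4)
Minimal DFA: 5 states


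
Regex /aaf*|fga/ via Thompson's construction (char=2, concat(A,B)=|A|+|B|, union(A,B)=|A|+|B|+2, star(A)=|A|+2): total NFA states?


Syntax tree has 6 char leaf(s), 1 union(s), 1 star(s)
chars contribute 6×2 = 12; each union adds +2; each star adds +2
Total: 12 + 2 + 2 = 16 states


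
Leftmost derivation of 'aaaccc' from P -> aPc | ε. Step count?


Derivation: P => aPc => aaPcc => aaaPccc => aaaccc
Steps: 4


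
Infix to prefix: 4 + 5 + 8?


left-to-right (same/higher precedence on left): tree is (+ (+ 4 5) 8)
Prefix: + + 4 5 8


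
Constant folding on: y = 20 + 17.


20 + 17 = 37 at compile time
Optimized: y = 37


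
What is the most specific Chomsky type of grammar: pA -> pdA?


LHS has context (more than one symbol) and |LHS| ≤ |RHS|
Classification: Type 1 (Context-Sensitive)


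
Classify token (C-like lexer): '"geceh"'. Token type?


Pattern: double-quoted sequence
Type: STRING_LITERAL


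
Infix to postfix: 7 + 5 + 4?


Left to right (same or higher precedence on left)
Postfix: 7 5 + 4 +


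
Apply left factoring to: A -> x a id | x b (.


Common prefix: 'x'
Factored: A -> x A', A' -> a id | b (


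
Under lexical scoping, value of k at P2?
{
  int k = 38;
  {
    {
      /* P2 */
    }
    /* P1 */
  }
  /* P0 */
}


P2's block does not declare k; resolves to the enclosing declaration at depth 0
k = 38


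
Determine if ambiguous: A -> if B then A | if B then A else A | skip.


dangling else: 'if B then if B then skip else skip' parses two ways
Ambiguous


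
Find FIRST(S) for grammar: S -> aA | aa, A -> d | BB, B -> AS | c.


Per alternative of S: FIRST(aA) = {a}; FIRST(aa) = {a}
FIRST(S) = {a}


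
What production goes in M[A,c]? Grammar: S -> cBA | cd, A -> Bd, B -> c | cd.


For [A, c]: 'c' ∈ FIRST(Bd)
Entry: A -> Bd


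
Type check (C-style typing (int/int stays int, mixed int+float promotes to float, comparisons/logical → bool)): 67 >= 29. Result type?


Operand types: int >= int
Rule: comparison yields bool
Result type: bool


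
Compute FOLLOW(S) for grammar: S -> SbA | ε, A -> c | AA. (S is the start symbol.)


$ ∈ FOLLOW(S). For each A -> αBβ: add FIRST(β)\{ε} to FOLLOW(B); if β nullable, add FOLLOW(A).
FOLLOW(S) = {$, b}


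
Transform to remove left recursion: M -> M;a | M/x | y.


Left-recursive alternatives: M;a, M/x; non-recursive: y
Introduce M': M -> yM', M' -> ;aM' | /xM' | ε


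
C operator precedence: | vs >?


'>' is relational (level 7); '|' is bitwise OR (level 3)
Higher level binds tighter
'>' has higher precedence than '|'


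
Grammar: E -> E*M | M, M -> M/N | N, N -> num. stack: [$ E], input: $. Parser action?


start symbol E on stack, input exhausted
Action: accept


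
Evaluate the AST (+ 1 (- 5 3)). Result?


Evaluate inner: (- 5 3) = 2
Evaluate root: (+ 1 2) = 3
Result: 3


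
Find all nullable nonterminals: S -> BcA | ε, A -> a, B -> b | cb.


A nonterminal is nullable iff some alternative derives ε (directly, or every symbol in it is nullable)
Nullable: {S}


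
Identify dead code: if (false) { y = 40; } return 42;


condition is constant false, so the whole block is unreachable
Dead: 'if (false) { y = 40; }'


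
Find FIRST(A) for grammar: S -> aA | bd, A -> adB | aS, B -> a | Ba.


Per alternative of A: FIRST(adB) = {a}; FIRST(aS) = {a}
FIRST(A) = {a}


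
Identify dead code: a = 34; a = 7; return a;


first assignment to a is overwritten before any read
Dead: 'a = 34'


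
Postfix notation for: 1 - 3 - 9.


Left to right (same or higher precedence on left)
Postfix: 1 3 - 9 -


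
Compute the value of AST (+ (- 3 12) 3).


Evaluate inner: (- 3 12) = -9
Evaluate root: (+ -9 3) = -6
Result: -6


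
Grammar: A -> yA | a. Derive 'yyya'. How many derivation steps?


Derivation: A => yA => yyA => yyyA => yyya
Steps: 4


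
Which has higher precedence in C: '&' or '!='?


'!=' is equality (level 6); '&' is bitwise AND (level 5)
Higher level binds tighter
'!=' has higher precedence than '&'


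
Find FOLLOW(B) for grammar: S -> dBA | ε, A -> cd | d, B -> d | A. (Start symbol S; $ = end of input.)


$ ∈ FOLLOW(S). For each A -> αBβ: add FIRST(β)\{ε} to FOLLOW(B); if β nullable, add FOLLOW(A).
FOLLOW(B) = {c, d}


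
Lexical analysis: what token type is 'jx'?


Pattern: letter/underscore followed by alphanumerics, not a keyword
Type: IDENTIFIER


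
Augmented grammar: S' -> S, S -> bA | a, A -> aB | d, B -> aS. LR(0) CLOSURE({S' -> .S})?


Start: S' -> .S
For each item with dot before a nonterminal B, add B -> .γ for every B-production
Closure: [S' -> .S, S -> .bA, S -> .a]


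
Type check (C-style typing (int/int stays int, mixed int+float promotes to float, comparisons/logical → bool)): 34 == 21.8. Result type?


Operand types: int == float
Rule: comparison yields bool
Result type: bool


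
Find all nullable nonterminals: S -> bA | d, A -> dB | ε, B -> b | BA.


A nonterminal is nullable iff some alternative derives ε (directly, or every symbol in it is nullable)
Nullable: {A}


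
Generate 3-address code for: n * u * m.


Break into single-operator statements:
t1 = n * u
t2 = t1 * m


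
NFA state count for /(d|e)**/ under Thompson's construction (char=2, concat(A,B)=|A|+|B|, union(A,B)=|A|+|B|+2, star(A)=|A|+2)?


Syntax tree has 2 char leaf(s), 1 union(s), 2 star(s)
chars contribute 2×2 = 4; each union adds +2; each star adds +2
Total: 4 + 2 + 4 = 10 states


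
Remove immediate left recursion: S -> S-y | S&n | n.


Left-recursive alternatives: S-y, S&n; non-recursive: n
Introduce S': S -> nS', S' -> -yS' | &nS' | ε


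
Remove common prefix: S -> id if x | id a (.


Common prefix: 'id'
Factored: S -> id S', S' -> if x | a (


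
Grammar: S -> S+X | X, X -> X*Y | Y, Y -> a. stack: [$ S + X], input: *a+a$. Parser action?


'*' can extend X; shift to build X -> X*Y
Action: shift


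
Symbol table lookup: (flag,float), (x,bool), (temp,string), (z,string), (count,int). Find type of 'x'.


Lookup 'x' → type bool


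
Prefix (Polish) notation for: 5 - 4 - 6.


left-to-right (same/higher precedence on left): tree is (- (- 5 4) 6)
Prefix: - - 5 4 6


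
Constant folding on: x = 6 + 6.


6 + 6 = 12 at compile time
Optimized: x = 12


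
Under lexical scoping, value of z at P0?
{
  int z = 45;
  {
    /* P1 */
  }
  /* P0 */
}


z declared in the same block as P0
z = 45


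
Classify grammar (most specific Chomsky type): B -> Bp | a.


Left-linear: every RHS is a terminal or one nonterminal followed by a terminal
Classification: Type 3 (Regular)


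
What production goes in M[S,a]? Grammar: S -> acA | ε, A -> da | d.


For [S, a]: 'a' ∈ FIRST(acA)
Entry: S -> acA


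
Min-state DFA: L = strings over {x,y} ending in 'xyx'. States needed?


Track the longest suffix of input matching a prefix of 'xyx': 4 classes (prefixes of length 0..3)
Minimal DFA: 4 states


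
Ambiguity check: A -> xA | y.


right-linear, alternatives start with distinct terminals 'x' vs 'y': unique leftmost derivation
Unambiguous


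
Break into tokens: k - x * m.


Scan left to right, longest-match per lexeme
Tokens: ID(k), OP(-), ID(x), OP(*), ID(m)


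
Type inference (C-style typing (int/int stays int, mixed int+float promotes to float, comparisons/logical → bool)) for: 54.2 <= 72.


Operand types: float <= int
Rule: comparison yields bool
Result type: bool


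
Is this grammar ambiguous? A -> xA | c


right-linear, alternatives start with distinct terminals 'x' vs 'c': unique leftmost derivation
Unambiguous


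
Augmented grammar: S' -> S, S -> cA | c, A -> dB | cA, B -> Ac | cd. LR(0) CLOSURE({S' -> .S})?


Start: S' -> .S
For each item with dot before a nonterminal B, add B -> .γ for every B-production
Closure: [S' -> .S, S -> .cA, S -> .c]


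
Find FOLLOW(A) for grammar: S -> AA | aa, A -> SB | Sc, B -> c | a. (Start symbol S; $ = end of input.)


$ ∈ FOLLOW(S). For each A -> αBβ: add FIRST(β)\{ε} to FOLLOW(B); if β nullable, add FOLLOW(A).
FOLLOW(A) = {$, a, c}


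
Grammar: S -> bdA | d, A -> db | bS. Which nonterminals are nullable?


A nonterminal is nullable iff some alternative derives ε (directly, or every symbol in it is nullable)
Nullable: {}


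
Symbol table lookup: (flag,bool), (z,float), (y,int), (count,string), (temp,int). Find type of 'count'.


Lookup 'count' → type string


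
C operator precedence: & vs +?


'+' is additive (level 9); '&' is bitwise AND (level 5)
Higher level binds tighter
'+' has higher precedence than '&'


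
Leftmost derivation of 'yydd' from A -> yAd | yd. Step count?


Derivation: A => yAd => yydd
Steps: 2


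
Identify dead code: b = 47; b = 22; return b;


first assignment to b is overwritten before any read
Dead: 'b = 47'
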